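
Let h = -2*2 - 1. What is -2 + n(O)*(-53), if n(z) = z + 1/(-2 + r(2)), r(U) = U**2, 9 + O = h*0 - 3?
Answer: 1215/2 ≈ 607.50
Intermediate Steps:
h = -5 (h = -4 - 1 = -5)
O = -12 (O = -9 + (-5*0 - 3) = -9 + (0 - 3) = -9 - 3 = -12)
n(z) = 1/2 + z (n(z) = z + 1/(-2 + 2**2) = z + 1/(-2 + 4) = z + 1/2 = 1/2 + z)
-2 + n(O)*(-53) = -2 + (1/2 - 12)*(-53) = -2 - 23/2*(-53) = -2 + 1219/2 = 1215/2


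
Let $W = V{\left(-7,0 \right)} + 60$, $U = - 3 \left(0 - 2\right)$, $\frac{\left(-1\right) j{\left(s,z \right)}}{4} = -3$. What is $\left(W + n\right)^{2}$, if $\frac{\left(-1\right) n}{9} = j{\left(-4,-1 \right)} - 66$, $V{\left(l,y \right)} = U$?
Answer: $304704$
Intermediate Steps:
$j{\left(s,z \right)} = 12$ ($j{\left(s,z \right)} = \left(-4\right) \left(-3\right) = 12$)
$U = 6$ ($U = \left(-3\right) \left(-2\right) = 6$)
$V{\left(l,y \right)} = 6$
$n = 486$ ($n = - 9 \left(12 - 66\right) = \left(-9\right) \left(-54\right) = 486$)
$W = 66$ ($W = 6 + 60 = 66$)
$\left(W + n\right)^{2} = \left(66 + 486\right)^{2} = 552^{2} = 304704$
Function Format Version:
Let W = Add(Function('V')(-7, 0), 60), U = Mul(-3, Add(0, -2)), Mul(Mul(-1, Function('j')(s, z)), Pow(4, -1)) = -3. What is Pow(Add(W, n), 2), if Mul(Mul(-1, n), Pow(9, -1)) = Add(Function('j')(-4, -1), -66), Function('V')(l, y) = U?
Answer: 304704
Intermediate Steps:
Function('j')(s, z) = 12 (Function('j')(s, z) = Mul(-4, -3) = 12)
U = 6 (U = Mul(-3, -2) = 6)
Function('V')(l, y) = 6
n = 486 (n = Mul(-9, Add(12, -66)) = Mul(-9, -54) = 486)
W = 66 (W = Add(6, 60) = 66)
Pow(Add(W, n), 2) = Pow(Add(66, 486), 2) = Pow(552, 2) = 304704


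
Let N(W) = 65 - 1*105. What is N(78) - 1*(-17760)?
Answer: 17720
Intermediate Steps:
N(W) = -40 (N(W) = 65 - 105 = -40)
N(78) - 1*(-17760) = -40 - 1*(-17760) = -40 + 17760 = 17720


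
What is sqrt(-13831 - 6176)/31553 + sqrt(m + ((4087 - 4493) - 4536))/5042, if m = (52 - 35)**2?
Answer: 3*I*(15126*sqrt(247) + 31553*sqrt(517))/159090226 ≈ 0.018012*I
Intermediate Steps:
m = 289 (m = 17**2 = 289)
sqrt(-13831 - 6176)/31553 + sqrt(m + ((4087 - 4493) - 4536))/5042 = sqrt(-13831 - 6176)/31553 + sqrt(289 + ((4087 - 4493) - 4536))/5042 = sqrt(-20007)*(1/31553) + sqrt(289 + (-406 - 4536))*(1/5042) = (9*I*sqrt(247))*(1/31553) + sqrt(289 - 4942)*(1/5042) = 9*I*sqrt(247)/31553 + sqrt(-4653)*(1/5042) = 9*I*sqrt(247)/31553 + (3*I*sqrt(517))*(1/5042) = 9*I*sqrt(247)/31553 + 3*I*sqrt(517)/5042 = 3*I*sqrt(517)/5042 + 9*I*sqrt(247)/31553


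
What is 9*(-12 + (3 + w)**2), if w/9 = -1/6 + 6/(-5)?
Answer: 67041/100 ≈ 670.41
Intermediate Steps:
w = -123/10 (w = 9*(-1/6 + 6/(-5)) = 9*(-1*1/6 + 6*(-1/5)) = 9*(-1/6 - 6/5) = 9*(-41/30) = -123/10 ≈ -12.300)
9*(-12 + (3 + w)**2) = 9*(-12 + (3 - 123/10)**2) = 9*(-12 + (-93/10)**2) = 9*(-12 + 8649/100) = 9*(7449/100) = 67041/100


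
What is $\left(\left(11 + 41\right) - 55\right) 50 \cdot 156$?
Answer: $-23400$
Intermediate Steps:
$\left(\left(11 + 41\right) - 55\right) 50 \cdot 156 = \left(52 - 55\right) 50 \cdot 156 = \left(-3\right) 50 \cdot 156 = \left(-150\right) 156 = -23400$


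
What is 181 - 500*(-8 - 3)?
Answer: 5681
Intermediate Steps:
181 - 500*(-8 - 3) = 181 - 500*(-11) = 181 - 100*(-55) = 181 + 5500 = 5681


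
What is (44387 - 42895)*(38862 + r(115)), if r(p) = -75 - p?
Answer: 57698624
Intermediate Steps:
(44387 - 42895)*(38862 + r(115)) = (44387 - 42895)*(38862 + (-75 - 1*115)) = 1492*(38862 + (-75 - 115)) = 1492*(38862 - 190) = 1492*38672 = 57698624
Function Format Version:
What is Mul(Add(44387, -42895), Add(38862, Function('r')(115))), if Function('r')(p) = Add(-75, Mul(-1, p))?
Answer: 57698624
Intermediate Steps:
Mul(Add(44387, -42895), Add(38862, Function('r')(115))) = Mul(Add(44387, -42895), Add(38862, Add(-75, Mul(-1, 115)))) = Mul(1492, Add(38862, Add(-75, -115))) = Mul(1492, Add(38862, -190)) = Mul(1492, 38672) = 57698624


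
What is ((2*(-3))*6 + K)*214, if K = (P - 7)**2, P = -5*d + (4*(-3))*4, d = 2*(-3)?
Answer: 126046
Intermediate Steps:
d = -6
P = -18 (P = -5*(-6) + (4*(-3))*4 = 30 - 12*4 = 30 - 48 = -18)
K = 625 (K = (-18 - 7)**2 = (-25)**2 = 625)
((2*(-3))*6 + K)*214 = ((2*(-3))*6 + 625)*214 = (-6*6 + 625)*214 = (-36 + 625)*214 = 589*214 = 126046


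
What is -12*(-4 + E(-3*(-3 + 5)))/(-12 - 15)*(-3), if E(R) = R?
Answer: 40/3 ≈ 13.333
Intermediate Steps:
-12*(-4 + E(-3*(-3 + 5)))/(-12 - 15)*(-3) = -12*(-4 - 3*(-3 + 5))/(-12 - 15)*(-3) = -12*(-4 - 3*2)/(-27)*(-3) = -12*(-4 - 6)*(-1)/27*(-3) = -(-120)*(-1)/27*(-3) = -12*10/27*(-3) = -40/9*(-3) = 40/3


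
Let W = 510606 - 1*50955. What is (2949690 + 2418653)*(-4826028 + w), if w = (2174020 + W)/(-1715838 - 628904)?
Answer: -60747059098963703321/2344742 ≈ -2.5908e+13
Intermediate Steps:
W = 459651 (W = 510606 - 50955 = 459651)
w = -2633671/2344742 (w = (2174020 + 459651)/(-1715838 - 628904) = 2633671/(-2344742) = 2633671*(-1/2344742) = -2633671/2344742 ≈ -1.1232)
(2949690 + 2418653)*(-4826028 + w) = (2949690 + 2418653)*(-4826028 - 2633671/2344742) = 5368343*(-11315793178447/2344742) = -60747059098963703321/2344742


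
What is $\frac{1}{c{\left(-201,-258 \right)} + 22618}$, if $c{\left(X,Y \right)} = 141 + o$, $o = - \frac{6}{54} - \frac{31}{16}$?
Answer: $\frac{144}{3277001} \approx 4.3943 \cdot 10^{-5}$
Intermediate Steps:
$o = - \frac{295}{144}$ ($o = \left(-6\right) \frac{1}{54} - \frac{31}{16} = - \frac{1}{9} - \frac{31}{16} = - \frac{295}{144} \approx -2.0486$)
$c{\left(X,Y \right)} = \frac{20009}{144}$ ($c{\left(X,Y \right)} = 141 - \frac{295}{144} = \frac{20009}{144}$)
$\frac{1}{c{\left(-201,-258 \right)} + 22618} = \frac{1}{\frac{20009}{144} + 22618} = \frac{1}{\frac{3277001}{144}} = \frac{144}{3277001}$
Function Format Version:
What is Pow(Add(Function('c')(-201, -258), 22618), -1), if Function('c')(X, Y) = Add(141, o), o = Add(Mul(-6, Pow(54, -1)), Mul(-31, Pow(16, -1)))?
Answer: Rational(144, 3277001) ≈ 4.3943e-5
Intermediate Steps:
o = Rational(-295, 144) (o = Add(Mul(-6, Rational(1, 54)), Mul(-31, Rational(1, 16))) = Add(Rational(-1, 9), Rational(-31, 16)) = Rational(-295, 144) ≈ -2.0486)
Function('c')(X, Y) = Rational(20009, 144) (Function('c')(X, Y) = Add(141, Rational(-295, 144)) = Rational(20009, 144))
Pow(Add(Function('c')(-201, -258), 22618), -1) = Pow(Add(Rational(20009, 144), 22618), -1) = Pow(Rational(3277001, 144), -1) = Rational(144, 3277001)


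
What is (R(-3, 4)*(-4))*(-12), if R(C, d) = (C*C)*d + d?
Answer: 1920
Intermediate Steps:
R(C, d) = d + d*C**2 (R(C, d) = C**2*d + d = d*C**2 + d = d + d*C**2)
(R(-3, 4)*(-4))*(-12) = ((4*(1 + (-3)**2))*(-4))*(-12) = ((4*(1 + 9))*(-4))*(-12) = ((4*10)*(-4))*(-12) = (40*(-4))*(-12) = -160*(-12) = 1920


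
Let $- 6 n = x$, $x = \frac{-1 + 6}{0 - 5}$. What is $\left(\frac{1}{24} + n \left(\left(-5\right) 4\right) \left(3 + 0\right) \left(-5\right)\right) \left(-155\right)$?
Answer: $- \frac{186155}{24} \approx -7756.5$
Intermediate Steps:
$x = -1$ ($x = \frac{5}{-5} = 5 \left(- \frac{1}{5}\right) = -1$)
$n = \frac{1}{6}$ ($n = \left(- \frac{1}{6}\right) \left(-1\right) = \frac{1}{6} \approx 0.16667$)
$\left(\frac{1}{24} + n \left(\left(-5\right) 4\right) \left(3 + 0\right) \left(-5\right)\right) \left(-155\right) = \left(\frac{1}{24} + \frac{\left(-5\right) 4}{6} \left(3 + 0\right) \left(-5\right)\right) \left(-155\right) = \left(\frac{1}{24} + \frac{1}{6} \left(-20\right) 3 \left(-5\right)\right) \left(-155\right) = \left(\frac{1}{24} - -50\right) \left(-155\right) = \left(\frac{1}{24} + 50\right) \left(-155\right) = \frac{1201}{24} \left(-155\right) = - \frac{186155}{24}$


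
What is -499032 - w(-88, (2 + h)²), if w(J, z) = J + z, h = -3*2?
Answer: -498960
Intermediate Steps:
h = -6
-499032 - w(-88, (2 + h)²) = -499032 - (-88 + (2 - 6)²) = -499032 - (-88 + (-4)²) = -499032 - (-88 + 16) = -499032 - 1*(-72) = -499032 + 72 = -498960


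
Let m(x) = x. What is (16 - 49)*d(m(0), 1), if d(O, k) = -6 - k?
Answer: 231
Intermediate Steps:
(16 - 49)*d(m(0), 1) = (16 - 49)*(-6 - 1*1) = -33*(-6 - 1) = -33*(-7) = 231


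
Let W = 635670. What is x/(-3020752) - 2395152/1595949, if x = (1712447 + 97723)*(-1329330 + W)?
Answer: 83497258020932229/200873588902 ≈ 4.1567e+5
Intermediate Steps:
x = -1255642522200 (x = (1712447 + 97723)*(-1329330 + 635670) = 1810170*(-693660) = -1255642522200)
x/(-3020752) - 2395152/1595949 = -1255642522200/(-3020752) - 2395152/1595949 = -1255642522200*(-1/3020752) - 2395152*1/1595949 = 156955315275/377594 - 798384/531983 = 83497258020932229/200873588902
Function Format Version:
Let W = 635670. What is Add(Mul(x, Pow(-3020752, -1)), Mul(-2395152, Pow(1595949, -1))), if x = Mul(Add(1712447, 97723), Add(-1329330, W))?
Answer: Rational(83497258020932229, 200873588902) ≈ 4.1567e+5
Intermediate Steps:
x = -1255642522200 (x = Mul(Add(1712447, 97723), Add(-1329330, 635670)) = Mul(1810170, -693660) = -1255642522200)
Add(Mul(x, Pow(-3020752, -1)), Mul(-2395152, Pow(1595949, -1))) = Add(Mul(-1255642522200, Pow(-3020752, -1)), Mul(-2395152, Pow(1595949, -1))) = Add(Mul(-1255642522200, Rational(-1, 3020752)), Mul(-2395152, Rational(1, 1595949))) = Add(Rational(156955315275, 377594), Rational(-798384, 531983)) = Rational(83497258020932229, 200873588902)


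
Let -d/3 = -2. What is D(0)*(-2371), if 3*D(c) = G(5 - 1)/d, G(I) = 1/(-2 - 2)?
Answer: 2371/72 ≈ 32.931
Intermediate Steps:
d = 6 (d = -3*(-2) = 6)
G(I) = -1/4 (G(I) = 1/(-4) = -1/4)
D(c) = -1/72 (D(c) = (-1/4/6)/3 = (-1/4*1/6)/3 = (1/3)*(-1/24) = -1/72)
D(0)*(-2371) = -1/72*(-2371) = 2371/72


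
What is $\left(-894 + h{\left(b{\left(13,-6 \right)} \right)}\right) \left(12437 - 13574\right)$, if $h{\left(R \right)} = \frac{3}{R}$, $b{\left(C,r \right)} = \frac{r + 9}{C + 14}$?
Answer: $985779$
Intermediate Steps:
$b{\left(C,r \right)} = \frac{9 + r}{14 + C}$
$\left(-894 + h{\left(b{\left(13,-6 \right)} \right)}\right) \left(12437 - 13574\right) = \left(-894 + \frac{3}{\frac{1}{14 + 13} \left(9 - 6\right)}\right) \left(12437 - 13574\right) = \left(-894 + \frac{3}{\frac{1}{27} \cdot 3}\right) \left(-1137\right) = \left(-894 + 3 \frac{1}{\frac{1}{9}}\right) \left(-1137\right) = \left(-894 + 3 \cdot 9\right) \left(-1137\right) = \left(-894 + 27\right) \left(-1137\right) = \left(-867\right) \left(-1137\right) = 985779$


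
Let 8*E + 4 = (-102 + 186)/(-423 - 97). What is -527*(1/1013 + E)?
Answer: 288265311/1053520 ≈ 273.62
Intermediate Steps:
E = -541/1040 (E = -½ + ((-102 + 186)/(-423 - 97))/8 = -½ + (84/(-520))/8 = -½ + (84*(-1/520))/8 = -½ + (⅛)*(-21/130) = -½ - 21/1040 = -541/1040 ≈ -0.52019)
-527*(1/1013 + E) = -527*(1/1013 - 541/1040) = -527*(-546993/1053520) = 288265311/1053520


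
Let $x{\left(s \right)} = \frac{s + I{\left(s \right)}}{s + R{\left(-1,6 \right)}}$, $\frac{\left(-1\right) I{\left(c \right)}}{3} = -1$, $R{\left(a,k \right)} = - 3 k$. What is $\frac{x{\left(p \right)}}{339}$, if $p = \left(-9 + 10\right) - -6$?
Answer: $- \frac{10}{3729} \approx -0.0026817$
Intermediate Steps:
$I{\left(c \right)} = 3$ ($I{\left(c \right)} = \left(-3\right) \left(-1\right) = 3$)
$p = 7$ ($p = 1 + 6 = 7$)
$x{\left(s \right)} = \frac{3 + s}{-18 + s}$ ($x{\left(s \right)} = \frac{s + 3}{s - 18} = \frac{3 + s}{s - 18} = \frac{3 + s}{-18 + s}$)
$\frac{x{\left(p \right)}}{339} = \frac{\frac{1}{-18 + 7} \left(3 + 7\right)}{339} = \frac{1}{-11} \cdot 10 \cdot \frac{1}{339} = \left(- \frac{1}{11}\right) 10 \cdot \frac{1}{339} = \left(- \frac{10}{11}\right) \frac{1}{339} = - \frac{10}{3729}$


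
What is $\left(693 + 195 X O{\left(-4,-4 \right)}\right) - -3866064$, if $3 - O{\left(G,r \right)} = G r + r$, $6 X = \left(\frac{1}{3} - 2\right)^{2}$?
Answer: $\frac{7731889}{2} \approx 3.8659 \cdot 10^{6}$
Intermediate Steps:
$X = \frac{25}{54}$ ($X = \frac{\left(\frac{1}{3} - 2\right)^{2}}{6} = \frac{\left(- \frac{5}{3}\right)^{2}}{6} = \frac{1}{6} \cdot \frac{25}{9} = \frac{25}{54} \approx 0.46296$)
$O{\left(G,r \right)} = 3 - r - G r$ ($O{\left(G,r \right)} = 3 - \left(G r + r\right) = 3 - \left(r + G r\right) = 3 - r - G r$)
$\left(693 + 195 X O{\left(-4,-4 \right)}\right) - -3866064 = \left(693 + 195 \frac{25 \left(3 - -4 - \left(-4\right) \left(-4\right)\right)}{54}\right) - -3866064 = \left(693 + 195 \frac{25 \left(3 + 4 - 16\right)}{54}\right) + 3866064 = \left(693 + 195 \cdot \frac{25}{54} \left(-9\right)\right) + 3866064 = \left(693 + 195 \left(- \frac{25}{6}\right)\right) + 3866064 = \left(693 - \frac{1625}{2}\right) + 3866064 = - \frac{239}{2} + 3866064 = \frac{7731889}{2}$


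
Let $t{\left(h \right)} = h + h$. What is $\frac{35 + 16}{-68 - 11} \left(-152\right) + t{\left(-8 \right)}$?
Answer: $\frac{6488}{79} \approx 82.127$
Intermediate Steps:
$t{\left(h \right)} = 2 h$
$\frac{35 + 16}{-68 - 11} \left(-152\right) + t{\left(-8 \right)} = \frac{35 + 16}{-68 - 11} \left(-152\right) + 2 \left(-8\right) = \frac{51}{-79} \left(-152\right) - 16 = 51 \left(- \frac{1}{79}\right) \left(-152\right) - 16 = \left(- \frac{51}{79}\right) \left(-152\right) - 16 = \frac{7752}{79} - 16 = \frac{6488}{79}$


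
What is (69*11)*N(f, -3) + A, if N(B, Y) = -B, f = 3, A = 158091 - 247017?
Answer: -91203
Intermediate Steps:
A = -88926
(69*11)*N(f, -3) + A = (69*11)*(-1*3) - 88926 = 759*(-3) - 88926 = -2277 - 88926 = -91203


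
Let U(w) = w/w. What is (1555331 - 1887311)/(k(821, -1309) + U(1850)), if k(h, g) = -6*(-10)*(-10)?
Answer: 331980/599 ≈ 554.22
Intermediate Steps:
U(w) = 1
k(h, g) = -600 (k(h, g) = 60*(-10) = -600)
(1555331 - 1887311)/(k(821, -1309) + U(1850)) = (1555331 - 1887311)/(-600 + 1) = -331980/(-599) = -331980*(-1/599) = 331980/599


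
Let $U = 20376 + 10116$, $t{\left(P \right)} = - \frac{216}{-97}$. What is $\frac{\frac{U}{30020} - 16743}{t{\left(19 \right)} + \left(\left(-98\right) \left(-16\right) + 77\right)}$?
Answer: $- \frac{12187913424}{1199156405} \approx -10.164$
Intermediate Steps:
$t{\left(P \right)} = \frac{216}{97}$ ($t{\left(P \right)} = \left(-216\right) \left(- \frac{1}{97}\right) = \frac{216}{97}$)
$U = 30492$
$\frac{\frac{U}{30020} - 16743}{t{\left(19 \right)} + \left(\left(-98\right) \left(-16\right) + 77\right)} = \frac{\frac{30492}{30020} - 16743}{\frac{216}{97} + \left(\left(-98\right) \left(-16\right) + 77\right)} = \frac{30492 \cdot \frac{1}{30020} - 16743}{\frac{216}{97} + \left(1568 + 77\right)} = \frac{\frac{7623}{7505} - 16743}{\frac{216}{97} + 1645} = - \frac{125648592}{7505 \cdot \frac{159781}{97}} = \left(- \frac{125648592}{7505}\right) \frac{97}{159781} = - \frac{12187913424}{1199156405}$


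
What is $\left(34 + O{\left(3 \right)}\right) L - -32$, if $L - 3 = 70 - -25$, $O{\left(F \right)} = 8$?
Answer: $4148$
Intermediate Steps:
$L = 98$ ($L = 3 + \left(70 - -25\right) = 3 + \left(70 + 25\right) = 3 + 95 = 98$)
$\left(34 + O{\left(3 \right)}\right) L - -32 = \left(34 + 8\right) 98 - -32 = 42 \cdot 98 + 32 = 4116 + 32 = 4148$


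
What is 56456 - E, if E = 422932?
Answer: -366476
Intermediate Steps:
56456 - E = 56456 - 1*422932 = 56456 - 422932 = -366476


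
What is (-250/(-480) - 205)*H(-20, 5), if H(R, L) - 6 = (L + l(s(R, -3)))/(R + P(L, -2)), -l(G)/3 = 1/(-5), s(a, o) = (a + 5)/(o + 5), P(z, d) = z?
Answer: -414193/360 ≈ -1150.5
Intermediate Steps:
s(a, o) = (5 + a)/(5 + o)
l(G) = 3/5 (l(G) = -3/(-5) = -3*(-1/5) = 3/5)
H(R, L) = 6 + (3/5 + L)/(L + R) (H(R, L) = 6 + (L + 3/5)/(R + L) = 6 + (3/5 + L)/(L + R))
(-250/(-480) - 205)*H(-20, 5) = (-250/(-480) - 205)*((3/5 + 6*(-20) + 7*5)/(5 - 20)) = (-250*(-1/480) - 205)*((3/5 - 120 + 35)/(-15)) = (25/48 - 205)*(-1/15*(-422/5)) = -9815/48*422/75 = -414193/360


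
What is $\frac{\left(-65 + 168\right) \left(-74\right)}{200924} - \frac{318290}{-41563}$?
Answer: $\frac{31817653387}{4175502106} \approx 7.6201$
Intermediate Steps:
$\frac{\left(-65 + 168\right) \left(-74\right)}{200924} - \frac{318290}{-41563} = 103 \left(-74\right) \frac{1}{200924} - - \frac{318290}{41563} = \left(-7622\right) \frac{1}{200924} + \frac{318290}{41563} = - \frac{3811}{100462} + \frac{318290}{41563} = \frac{31817653387}{4175502106}$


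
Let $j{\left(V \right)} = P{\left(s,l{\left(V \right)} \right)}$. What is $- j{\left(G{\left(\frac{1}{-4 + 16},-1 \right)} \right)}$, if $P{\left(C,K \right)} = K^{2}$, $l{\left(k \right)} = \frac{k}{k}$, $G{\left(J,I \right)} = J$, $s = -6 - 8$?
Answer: $-1$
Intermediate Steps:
$s = -14$
$l{\left(k \right)} = 1$
$j{\left(V \right)} = 1$ ($j{\left(V \right)} = 1^{2} = 1$)
$- j{\left(G{\left(\frac{1}{-4 + 16},-1 \right)} \right)} = \left(-1\right) 1 = -1$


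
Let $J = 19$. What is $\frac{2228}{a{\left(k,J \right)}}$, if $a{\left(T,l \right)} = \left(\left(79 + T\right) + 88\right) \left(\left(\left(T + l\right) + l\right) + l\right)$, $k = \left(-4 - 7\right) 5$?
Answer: $\frac{557}{56} \approx 9.9464$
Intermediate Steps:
$k = -55$ ($k = \left(-11\right) 5 = -55$)
$a{\left(T,l \right)} = \left(167 + T\right) \left(T + 3 l\right)$ ($a{\left(T,l \right)} = \left(167 + T\right) \left(\left(T + 2 l\right) + l\right) = \left(167 + T\right) \left(T + 3 l\right)$)
$\frac{2228}{a{\left(k,J \right)}} = \frac{2228}{\left(-55\right)^{2} + 167 \left(-55\right) + 501 \cdot 19 + 3 \left(-55\right) 19} = \frac{2228}{3025 - 9185 + 9519 - 3135} = \frac{2228}{224} = 2228 \cdot \frac{1}{224} = \frac{557}{56}$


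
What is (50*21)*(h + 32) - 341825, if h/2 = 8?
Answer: -291425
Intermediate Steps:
h = 16 (h = 2*8 = 16)
(50*21)*(h + 32) - 341825 = (50*21)*(16 + 32) - 341825 = 1050*48 - 341825 = 50400 - 341825 = -291425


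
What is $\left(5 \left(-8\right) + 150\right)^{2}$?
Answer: $12100$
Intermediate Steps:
$\left(5 \left(-8\right) + 150\right)^{2} = \left(-40 + 150\right)^{2} = 110^{2} = 12100$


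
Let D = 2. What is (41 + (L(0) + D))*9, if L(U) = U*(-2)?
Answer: 387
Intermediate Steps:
L(U) = -2*U
(41 + (L(0) + D))*9 = (41 + (-2*0 + 2))*9 = (41 + (0 + 2))*9 = (41 + 2)*9 = 43*9 = 387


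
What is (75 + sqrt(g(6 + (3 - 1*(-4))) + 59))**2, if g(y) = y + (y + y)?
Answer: 5723 + 1050*sqrt(2) ≈ 7207.9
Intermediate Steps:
g(y) = 3*y (g(y) = y + 2*y = 3*y)
(75 + sqrt(g(6 + (3 - 1*(-4))) + 59))**2 = (75 + sqrt(3*(6 + (3 - 1*(-4))) + 59))**2 = (75 + sqrt(3*(6 + (3 + 4)) + 59))**2 = (75 + sqrt(3*(6 + 7) + 59))**2 = (75 + sqrt(3*13 + 59))**2 = (75 + sqrt(39 + 59))**2 = (75 + sqrt(98))**2 = (75 + 7*sqrt(2))**2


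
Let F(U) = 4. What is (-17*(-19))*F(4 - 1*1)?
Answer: 1292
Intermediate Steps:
(-17*(-19))*F(4 - 1*1) = -17*(-19)*4 = 323*4 = 1292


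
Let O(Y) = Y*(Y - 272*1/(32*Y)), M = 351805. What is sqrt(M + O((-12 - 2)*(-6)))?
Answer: 3*sqrt(159490)/2 ≈ 599.04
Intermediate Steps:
O(Y) = Y*(Y - 17/(2*Y)) (O(Y) = Y*(Y - 272*1/(32*Y)) = Y*(Y - 17/(2*Y)))
sqrt(M + O((-12 - 2)*(-6))) = sqrt(351805 + (-17/2 + ((-12 - 2)*(-6))**2)) = sqrt(351805 + (-17/2 + (-14*(-6))**2)) = sqrt(351805 + (-17/2 + 84**2)) = sqrt(351805 + (-17/2 + 7056)) = sqrt(351805 + 14095/2) = sqrt(717705/2) = 3*sqrt(159490)/2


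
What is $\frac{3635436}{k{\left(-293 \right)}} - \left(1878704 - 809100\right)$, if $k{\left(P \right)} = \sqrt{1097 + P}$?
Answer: $-1069604 + \frac{605906 \sqrt{201}}{67} \approx -9.4139 \cdot 10^{5}$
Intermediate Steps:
$\frac{3635436}{k{\left(-293 \right)}} - \left(1878704 - 809100\right) = \frac{3635436}{\sqrt{1097 - 293}} - \left(1878704 - 809100\right) = \frac{3635436}{\sqrt{804}} - \left(1878704 - 809100\right) = \frac{3635436}{2 \sqrt{201}} - 1069604 = 3635436 \frac{\sqrt{201}}{402} - 1069604 = \frac{605906 \sqrt{201}}{67} - 1069604 = -1069604 + \frac{605906 \sqrt{201}}{67}$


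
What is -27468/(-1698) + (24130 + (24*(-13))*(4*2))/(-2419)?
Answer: 4951760/684577 ≈ 7.2333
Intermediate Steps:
-27468/(-1698) + (24130 + (24*(-13))*(4*2))/(-2419) = -27468*(-1/1698) + (24130 - 312*8)*(-1/2419) = 4578/283 + (24130 - 2496)*(-1/2419) = 4578/283 + 21634*(-1/2419) = 4578/283 - 21634/2419 = 4951760/684577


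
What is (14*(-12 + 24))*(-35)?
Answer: -5880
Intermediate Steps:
(14*(-12 + 24))*(-35) = (14*12)*(-35) = 168*(-35) = -5880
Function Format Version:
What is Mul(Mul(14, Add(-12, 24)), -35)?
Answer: -5880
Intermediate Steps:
Mul(Mul(14, Add(-12, 24)), -35) = Mul(Mul(14, 12), -35) = Mul(168, -35) = -5880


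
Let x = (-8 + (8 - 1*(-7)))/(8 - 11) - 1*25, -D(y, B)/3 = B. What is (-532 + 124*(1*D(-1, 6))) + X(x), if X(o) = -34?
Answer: -2798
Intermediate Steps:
D(y, B) = -3*B
x = -82/3 (x = (-8 + (8 + 7))/(-3) - 25 = (-8 + 15)*(-⅓) - 25 = 7*(-⅓) - 25 = -7/3 - 25 = -82/3 ≈ -27.333)
(-532 + 124*(1*D(-1, 6))) + X(x) = (-532 + 124*(1*(-3*6))) - 34 = (-532 + 124*(1*(-18))) - 34 = (-532 + 124*(-18)) - 34 = (-532 - 2232) - 34 = -2764 - 34 = -2798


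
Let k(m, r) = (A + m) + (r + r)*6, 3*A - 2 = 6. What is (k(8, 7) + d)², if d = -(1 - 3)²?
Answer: 73984/9 ≈ 8220.4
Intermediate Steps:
A = 8/3 (A = ⅔ + (⅓)*6 = ⅔ + 2 = 8/3 ≈ 2.6667)
k(m, r) = 8/3 + m + 12*r (k(m, r) = (8/3 + m) + (r + r)*6 = (8/3 + m) + (2*r)*6 = (8/3 + m) + 12*r = 8/3 + m + 12*r)
d = -4 (d = -1*(-2)² = -1*4 = -4)
(k(8, 7) + d)² = ((8/3 + 8 + 12*7) - 4)² = ((8/3 + 8 + 84) - 4)² = (284/3 - 4)² = (272/3)² = 73984/9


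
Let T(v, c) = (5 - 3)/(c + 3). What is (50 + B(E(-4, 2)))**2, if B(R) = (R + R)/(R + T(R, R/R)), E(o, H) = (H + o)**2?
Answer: 217156/81 ≈ 2680.9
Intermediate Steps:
T(v, c) = 2/(3 + c)
B(R) = 2*R/(1/2 + R) (B(R) = (R + R)/(R + 2/(3 + R/R)) = (2*R)/(R + 2/(3 + 1)) = (2*R)/(R + 2/4) = (2*R)/(R + 2*(1/4)) = (2*R)/(R + 1/2) = (2*R)/(1/2 + R) = 2*R/(1/2 + R))
(50 + B(E(-4, 2)))**2 = (50 + 4*(2 - 4)**2/(1 + 2*(2 - 4)**2))**2 = (50 + 4*(-2)**2/(1 + 2*(-2)**2))**2 = (50 + 4*4/(1 + 2*4))**2 = (50 + 4*4/(1 + 8))**2 = (50 + 4*4/9)**2 = (50 + 4*4*(1/9))**2 = (50 + 16/9)**2 = (466/9)**2 = 217156/81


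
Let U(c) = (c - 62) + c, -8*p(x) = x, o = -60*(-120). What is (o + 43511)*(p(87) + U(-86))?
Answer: -99342849/8 ≈ -1.2418e+7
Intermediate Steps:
o = 7200
p(x) = -x/8
U(c) = -62 + 2*c (U(c) = (-62 + c) + c = -62 + 2*c)
(o + 43511)*(p(87) + U(-86)) = (7200 + 43511)*(-1/8*87 + (-62 + 2*(-86))) = 50711*(-87/8 + (-62 - 172)) = 50711*(-87/8 - 234) = 50711*(-1959/8) = -99342849/8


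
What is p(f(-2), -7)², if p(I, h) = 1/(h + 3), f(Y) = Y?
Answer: 1/16 ≈ 0.062500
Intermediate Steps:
p(I, h) = 1/(3 + h)
p(f(-2), -7)² = (1/(3 - 7))² = (1/(-4))² = (-¼)² = 1/16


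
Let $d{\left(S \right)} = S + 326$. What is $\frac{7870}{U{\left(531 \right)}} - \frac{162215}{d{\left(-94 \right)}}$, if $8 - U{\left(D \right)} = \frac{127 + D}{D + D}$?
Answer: $\frac{333800455}{909208} \approx 367.13$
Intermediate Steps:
$U{\left(D \right)} = 8 - \frac{127 + D}{2 D}$ ($U{\left(D \right)} = 8 - \frac{127 + D}{D + D} = 8 - \frac{127 + D}{2 D}$)
$d{\left(S \right)} = 326 + S$
$\frac{7870}{U{\left(531 \right)}} - \frac{162215}{d{\left(-94 \right)}} = \frac{7870}{\frac{1}{2} \cdot \frac{1}{531} \left(-127 + 15 \cdot 531\right)} - \frac{162215}{326 - 94} = \frac{7870}{\frac{1}{2} \cdot \frac{1}{531} \left(-127 + 7965\right)} - \frac{162215}{232} = \frac{7870}{\frac{1}{2} \cdot \frac{1}{531} \cdot 7838} - \frac{162215}{232} = \frac{7870}{\frac{3919}{531}} - \frac{162215}{232} = 7870 \cdot \frac{531}{3919} - \frac{162215}{232} = \frac{4178970}{3919} - \frac{162215}{232} = \frac{333800455}{909208}$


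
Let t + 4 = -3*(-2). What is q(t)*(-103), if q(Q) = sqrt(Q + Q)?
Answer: -206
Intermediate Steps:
t = 2 (t = -4 - 3*(-2) = -4 + 6 = 2)
q(Q) = sqrt(2)*sqrt(Q) (q(Q) = sqrt(2*Q) = sqrt(2)*sqrt(Q))
q(t)*(-103) = (sqrt(2)*sqrt(2))*(-103) = 2*(-103) = -206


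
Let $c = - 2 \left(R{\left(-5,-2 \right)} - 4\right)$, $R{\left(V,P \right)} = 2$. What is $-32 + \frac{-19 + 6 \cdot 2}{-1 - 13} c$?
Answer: $-30$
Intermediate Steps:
$c = 4$ ($c = - 2 \left(2 - 4\right) = \left(-2\right) \left(-2\right) = 4$)
$-32 + \frac{-19 + 6 \cdot 2}{-1 - 13} c = -32 + \frac{-19 + 6 \cdot 2}{-1 - 13} \cdot 4 = -32 + \frac{-19 + 12}{-14} \cdot 4 = -32 + \left(-7\right) \left(- \frac{1}{14}\right) 4 = -32 + \frac{1}{2} \cdot 4 = -32 + 2 = -30$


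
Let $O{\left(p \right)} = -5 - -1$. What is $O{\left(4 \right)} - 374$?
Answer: $-378$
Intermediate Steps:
$O{\left(p \right)} = -4$ ($O{\left(p \right)} = -5 + 1 = -4$)
$O{\left(4 \right)} - 374 = -4 - 374 = -378$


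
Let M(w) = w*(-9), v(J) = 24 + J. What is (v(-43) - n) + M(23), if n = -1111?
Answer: 885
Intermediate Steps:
M(w) = -9*w
(v(-43) - n) + M(23) = ((24 - 43) - 1*(-1111)) - 9*23 = (-19 + 1111) - 207 = 1092 - 207 = 885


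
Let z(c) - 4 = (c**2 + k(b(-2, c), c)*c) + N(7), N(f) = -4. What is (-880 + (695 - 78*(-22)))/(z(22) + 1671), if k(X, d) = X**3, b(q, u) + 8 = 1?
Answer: -1531/5391 ≈ -0.28399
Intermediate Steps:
b(q, u) = -7 (b(q, u) = -8 + 1 = -7)
z(c) = c**2 - 343*c (z(c) = 4 + ((c**2 + (-7)**3*c) - 4) = 4 + ((c**2 - 343*c) - 4) = 4 + (-4 + c**2 - 343*c) = c**2 - 343*c)
(-880 + (695 - 78*(-22)))/(z(22) + 1671) = (-880 + (695 - 78*(-22)))/(22*(-343 + 22) + 1671) = (-880 + (695 - 1*(-1716)))/(22*(-321) + 1671) = (-880 + (695 + 1716))/(-7062 + 1671) = (-880 + 2411)/(-5391) = 1531*(-1/5391) = -1531/5391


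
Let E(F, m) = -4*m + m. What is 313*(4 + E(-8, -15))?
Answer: 15337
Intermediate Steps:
E(F, m) = -3*m
313*(4 + E(-8, -15)) = 313*(4 - 3*(-15)) = 313*(4 + 45) = 313*49 = 15337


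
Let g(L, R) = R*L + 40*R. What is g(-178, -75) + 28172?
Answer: 38522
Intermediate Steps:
g(L, R) = 40*R + L*R (g(L, R) = L*R + 40*R = 40*R + L*R)
g(-178, -75) + 28172 = -75*(40 - 178) + 28172 = -75*(-138) + 28172 = 10350 + 28172 = 38522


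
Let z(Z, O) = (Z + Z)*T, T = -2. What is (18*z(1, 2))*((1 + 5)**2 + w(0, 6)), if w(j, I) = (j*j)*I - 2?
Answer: -2448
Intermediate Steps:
z(Z, O) = -4*Z (z(Z, O) = (Z + Z)*(-2) = (2*Z)*(-2) = -4*Z)
w(j, I) = -2 + I*j**2 (w(j, I) = j**2*I - 2 = I*j**2 - 2 = -2 + I*j**2)
(18*z(1, 2))*((1 + 5)**2 + w(0, 6)) = (18*(-4*1))*((1 + 5)**2 + (-2 + 6*0**2)) = (18*(-4))*(6**2 + (-2 + 6*0)) = -72*(36 + (-2 + 0)) = -72*(36 - 2) = -72*34 = -2448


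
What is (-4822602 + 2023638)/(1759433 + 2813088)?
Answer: -2798964/4572521 ≈ -0.61213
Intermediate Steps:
(-4822602 + 2023638)/(1759433 + 2813088) = -2798964/4572521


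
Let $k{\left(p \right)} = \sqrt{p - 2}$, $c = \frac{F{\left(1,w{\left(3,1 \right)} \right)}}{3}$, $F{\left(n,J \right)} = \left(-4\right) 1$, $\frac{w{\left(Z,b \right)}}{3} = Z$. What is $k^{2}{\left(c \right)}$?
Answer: $- \frac{10}{3} \approx -3.3333$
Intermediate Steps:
$w{\left(Z,b \right)} = 3 Z$
$F{\left(n,J \right)} = -4$
$c = - \frac{4}{3} \approx -1.3333$
$k{\left(p \right)} = \sqrt{-2 + p}$
$k^{2}{\left(c \right)} = \left(\sqrt{-2 - \frac{4}{3}}\right)^{2} = \left(\sqrt{- \frac{10}{3}}\right)^{2} = \left(\frac{i \sqrt{30}}{3}\right)^{2} = - \frac{10}{3}$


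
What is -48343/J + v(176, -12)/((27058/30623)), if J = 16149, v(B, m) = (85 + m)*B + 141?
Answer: 6422152847009/436959642 ≈ 14697.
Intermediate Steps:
v(B, m) = 141 + B*(85 + m) (v(B, m) = B*(85 + m) + 141 = 141 + B*(85 + m))
-48343/J + v(176, -12)/((27058/30623)) = -48343/16149 + (141 + 85*176 + 176*(-12))/((27058/30623)) = -48343*1/16149 + (141 + 14960 - 2112)/((27058*(1/30623))) = -48343/16149 + 12989/(27058/30623) = -48343/16149 + 12989*(30623/27058) = -48343/16149 + 397762147/27058 = 6422152847009/436959642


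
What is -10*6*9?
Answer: -540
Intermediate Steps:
-10*6*9 = -60*9 = -540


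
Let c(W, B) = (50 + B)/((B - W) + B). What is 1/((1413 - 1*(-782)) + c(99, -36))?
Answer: 171/375331 ≈ 0.00045560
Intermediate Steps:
c(W, B) = (50 + B)/(-W + 2*B)
1/((1413 - 1*(-782)) + c(99, -36)) = 1/((1413 - 1*(-782)) + (50 - 36)/(-1*99 + 2*(-36))) = 1/((1413 + 782) + 14/(-99 - 72)) = 1/(2195 + 14/(-171)) = 1/(2195 - 1/171*14) = 1/(2195 - 14/171) = 1/(375331/171) = 171/375331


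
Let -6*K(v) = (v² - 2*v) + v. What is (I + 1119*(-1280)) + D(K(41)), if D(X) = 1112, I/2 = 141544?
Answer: -1148120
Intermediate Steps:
I = 283088 (I = 2*141544 = 283088)
K(v) = -v²/6 + v/6 (K(v) = -((v² - 2*v) + v)/6 = -(v² - v)/6 = -v²/6 + v/6)
(I + 1119*(-1280)) + D(K(41)) = (283088 + 1119*(-1280)) + 1112 = (283088 - 1432320) + 1112 = -1149232 + 1112 = -1148120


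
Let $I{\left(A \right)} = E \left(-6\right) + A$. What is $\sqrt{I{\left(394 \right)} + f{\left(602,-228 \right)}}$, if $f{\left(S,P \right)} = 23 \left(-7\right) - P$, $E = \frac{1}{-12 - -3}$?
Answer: $\frac{\sqrt{4155}}{3} \approx 21.486$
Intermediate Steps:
$E = - \frac{1}{9}$ ($E = \frac{1}{-12 + 3} = \frac{1}{-9} = - \frac{1}{9} \approx -0.11111$)
$f{\left(S,P \right)} = -161 - P$
$I{\left(A \right)} = \frac{2}{3} + A$ ($I{\left(A \right)} = \left(- \frac{1}{9}\right) \left(-6\right) + A = \frac{2}{3} + A$)
$\sqrt{I{\left(394 \right)} + f{\left(602,-228 \right)}} = \sqrt{\left(\frac{2}{3} + 394\right) - -67} = \sqrt{\frac{1184}{3} + \left(-161 + 228\right)} = \sqrt{\frac{1184}{3} + 67} = \sqrt{\frac{1385}{3}} = \frac{\sqrt{4155}}{3}$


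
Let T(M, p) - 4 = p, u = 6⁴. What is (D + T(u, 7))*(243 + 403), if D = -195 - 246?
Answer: -277780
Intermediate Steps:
u = 1296
D = -441
T(M, p) = 4 + p
(D + T(u, 7))*(243 + 403) = (-441 + (4 + 7))*(243 + 403) = (-441 + 11)*646 = -430*646 = -277780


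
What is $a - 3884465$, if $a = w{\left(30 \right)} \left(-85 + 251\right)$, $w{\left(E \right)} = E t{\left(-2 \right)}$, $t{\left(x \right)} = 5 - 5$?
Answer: $-3884465$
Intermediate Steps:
$t{\left(x \right)} = 0$
$w{\left(E \right)} = 0$ ($w{\left(E \right)} = E 0 = 0$)
$a = 0$ ($a = 0 \left(-85 + 251\right) = 0 \cdot 166 = 0$)
$a - 3884465 = 0 - 3884465 = -3884465$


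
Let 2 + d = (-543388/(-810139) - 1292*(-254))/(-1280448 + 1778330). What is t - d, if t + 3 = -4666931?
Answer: -134458872034397434/28810973257 ≈ -4.6669e+6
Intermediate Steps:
t = -4666934 (t = -3 - 4666931 = -4666934)
d = -38631786604/28810973257 (d = -2 + (-543388/(-810139) - 1292*(-254))/(-1280448 + 1778330) = -2 + (-543388*(-1/810139) - 19*(-17272))/497882 = -2 + (543388/810139 + 328168)*(1/497882) = -2 + (265862238740/810139)*(1/497882) = -2 + 18990159910/28810973257 = -38631786604/28810973257 ≈ -1.3409)
t - d = -4666934 - 1*(-38631786604/28810973257) = -4666934 + 38631786604/28810973257 = -134458872034397434/28810973257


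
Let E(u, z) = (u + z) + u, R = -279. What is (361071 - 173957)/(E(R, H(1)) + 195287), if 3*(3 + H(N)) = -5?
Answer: 561342/584173 ≈ 0.96092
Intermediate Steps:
H(N) = -14/3 (H(N) = -3 + (⅓)*(-5) = -3 - 5/3 = -14/3)
E(u, z) = z + 2*u
(361071 - 173957)/(E(R, H(1)) + 195287) = (361071 - 173957)/((-14/3 + 2*(-279)) + 195287) = 187114/((-14/3 - 558) + 195287) = 187114/(-1688/3 + 195287) = 187114/(584173/3) = 187114*(3/584173) = 561342/584173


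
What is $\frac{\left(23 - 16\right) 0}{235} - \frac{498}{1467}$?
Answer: $- \frac{166}{489} \approx -0.33947$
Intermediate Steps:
$\frac{\left(23 - 16\right) 0}{235} - \frac{498}{1467} = 7 \cdot 0 \cdot \frac{1}{235} - \frac{166}{489} = 0 \cdot \frac{1}{235} - \frac{166}{489} = 0 - \frac{166}{489} = - \frac{166}{489}$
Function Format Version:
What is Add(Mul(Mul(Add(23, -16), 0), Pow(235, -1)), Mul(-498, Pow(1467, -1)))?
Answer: Rational(-166, 489) ≈ -0.33947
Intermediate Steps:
Add(Mul(Mul(Add(23, -16), 0), Pow(235, -1)), Mul(-498, Pow(1467, -1))) = Add(Mul(Mul(7, 0), Rational(1, 235)), Mul(-498, Rational(1, 1467))) = Add(Mul(0, Rational(1, 235)), Rational(-166, 489)) = Add(0, Rational(-166, 489)) = Rational(-166, 489)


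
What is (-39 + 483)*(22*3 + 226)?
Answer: 129648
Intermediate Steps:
(-39 + 483)*(22*3 + 226) = 444*(66 + 226) = 444*292 = 129648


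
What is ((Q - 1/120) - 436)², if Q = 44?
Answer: 2212855681/14400 ≈ 1.5367e+5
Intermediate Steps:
((Q - 1/120) - 436)² = ((44 - 1/120) - 436)² = (5279/120 - 436)² = (-47041/120)² = 2212855681/14400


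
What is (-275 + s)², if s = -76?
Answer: 123201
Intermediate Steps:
(-275 + s)² = (-275 - 76)² = (-351)² = 123201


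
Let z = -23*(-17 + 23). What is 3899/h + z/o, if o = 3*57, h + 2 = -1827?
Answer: -306377/104253 ≈ -2.9388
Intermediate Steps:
h = -1829 (h = -2 - 1827 = -1829)
z = -138 (z = -23*6 = -138)
o = 171
3899/h + z/o = 3899/(-1829) - 138/171 = 3899*(-1/1829) - 138*1/171 = -3899/1829 - 46/57 = -306377/104253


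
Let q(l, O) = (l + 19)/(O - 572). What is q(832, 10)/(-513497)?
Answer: 851/288585314 ≈ 2.9489e-6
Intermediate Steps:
q(l, O) = (19 + l)/(-572 + O)
q(832, 10)/(-513497) = ((19 + 832)/(-572 + 10))/(-513497) = (851/(-562))*(-1/513497) = -1/562*851*(-1/513497) = -851/562*(-1/513497) = 851/288585314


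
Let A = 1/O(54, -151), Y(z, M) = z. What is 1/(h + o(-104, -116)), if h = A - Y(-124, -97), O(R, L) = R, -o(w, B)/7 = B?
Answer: 54/50545 ≈ 0.0010684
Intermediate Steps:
o(w, B) = -7*B
A = 1/54 ≈ 0.018519
h = 6697/54 (h = 1/54 - 1*(-124) = 1/54 + 124 = 6697/54 ≈ 124.02)
1/(h + o(-104, -116)) = 1/(6697/54 - 7*(-116)) = 1/(6697/54 + 812) = 1/(50545/54) = 54/50545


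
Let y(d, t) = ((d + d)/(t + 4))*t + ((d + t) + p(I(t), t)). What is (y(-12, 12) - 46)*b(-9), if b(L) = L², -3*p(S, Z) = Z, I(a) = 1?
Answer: -5508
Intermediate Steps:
p(S, Z) = -Z/3
y(d, t) = d + 2*t/3 + 2*d*t/(4 + t) (y(d, t) = ((d + d)/(t + 4))*t + ((d + t) - t/3) = ((2*d)/(4 + t))*t + (d + 2*t/3) = (2*d/(4 + t))*t + (d + 2*t/3) = 2*d*t/(4 + t) + (d + 2*t/3) = d + 2*t/3 + 2*d*t/(4 + t))
(y(-12, 12) - 46)*b(-9) = ((2*12² + 8*12 + 12*(-12) + 9*(-12)*12)/(3*(4 + 12)) - 46)*(-9)² = ((⅓)*(2*144 + 96 - 144 - 1296)/16 - 46)*81 = ((⅓)*(1/16)*(288 + 96 - 144 - 1296) - 46)*81 = ((⅓)*(1/16)*(-1056) - 46)*81 = (-22 - 46)*81 = -68*81 = -5508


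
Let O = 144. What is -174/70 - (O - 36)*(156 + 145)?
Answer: -1137867/35 ≈ -32511.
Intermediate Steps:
-174/70 - (O - 36)*(156 + 145) = -174/70 - (144 - 36)*(156 + 145) = -174*1/70 - 108*301 = -87/35 - 1*32508 = -87/35 - 32508 = -1137867/35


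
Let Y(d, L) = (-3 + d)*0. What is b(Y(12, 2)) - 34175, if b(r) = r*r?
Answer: -34175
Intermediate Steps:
Y(d, L) = 0
b(r) = r²
b(Y(12, 2)) - 34175 = 0² - 34175 = 0 - 34175 = -34175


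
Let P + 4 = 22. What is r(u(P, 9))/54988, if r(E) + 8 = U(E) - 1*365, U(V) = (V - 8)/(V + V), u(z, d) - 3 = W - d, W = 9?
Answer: -2243/329928 ≈ -0.0067985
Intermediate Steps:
P = 18 (P = -4 + 22 = 18)
u(z, d) = 12 - d (u(z, d) = 3 + (9 - d) = 12 - d)
U(V) = (-8 + V)/(2*V) (U(V) = (-8 + V)/((2*V)) = (-8 + V)*(1/(2*V)) = (-8 + V)/(2*V))
r(E) = -373 + (-8 + E)/(2*E) (r(E) = -8 + ((-8 + E)/(2*E) - 1*365) = -8 + ((-8 + E)/(2*E) - 365) = -8 + (-365 + (-8 + E)/(2*E)) = -373 + (-8 + E)/(2*E))
r(u(P, 9))/54988 = (-745/2 - 4/(12 - 1*9))/54988 = (-745/2 - 4/(12 - 9))*(1/54988) = (-745/2 - 4/3)*(1/54988) = -2243/6*1/54988 = -2243/329928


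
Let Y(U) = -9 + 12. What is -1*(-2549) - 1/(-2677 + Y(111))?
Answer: 6816027/2674 ≈ 2549.0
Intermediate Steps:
Y(U) = 3
-1*(-2549) - 1/(-2677 + Y(111)) = -1*(-2549) - 1/(-2677 + 3) = 2549 - 1/(-2674) = 2549 - 1*(-1/2674) = 2549 + 1/2674 = 6816027/2674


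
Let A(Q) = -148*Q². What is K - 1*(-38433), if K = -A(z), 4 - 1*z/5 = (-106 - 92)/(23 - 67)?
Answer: 39358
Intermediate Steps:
z = -5/2 (z = 20 - 5*(-106 - 92)/(23 - 67) = 20 - (-990)/(-44) = 20 - (-990)*(-1)/44 = 20 - 5*9/2 = 20 - 45/2 = -5/2 ≈ -2.5000)
K = 925 (K = -(-148)*(-5/2)² = -(-148)*25/4 = -1*(-925) = 925)
K - 1*(-38433) = 925 - 1*(-38433) = 925 + 38433 = 39358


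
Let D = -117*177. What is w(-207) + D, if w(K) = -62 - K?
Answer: -20564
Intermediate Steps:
D = -20709
w(-207) + D = (-62 - 1*(-207)) - 20709 = (-62 + 207) - 20709 = 145 - 20709 = -20564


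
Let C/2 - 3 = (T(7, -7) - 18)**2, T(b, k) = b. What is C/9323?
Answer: 248/9323 ≈ 0.026601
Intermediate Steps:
C = 248 (C = 6 + 2*(7 - 18)**2 = 6 + 2*(-11)**2 = 6 + 2*121 = 6 + 242 = 248)
C/9323 = 248/9323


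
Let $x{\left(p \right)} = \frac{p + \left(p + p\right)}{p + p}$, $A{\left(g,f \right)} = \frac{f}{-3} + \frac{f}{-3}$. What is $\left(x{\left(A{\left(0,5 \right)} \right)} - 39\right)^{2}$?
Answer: $\frac{5625}{4} \approx 1406.3$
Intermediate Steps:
$A{\left(g,f \right)} = - \frac{2 f}{3}$ ($A{\left(g,f \right)} = f \left(- \frac{1}{3}\right) + f \left(- \frac{1}{3}\right) = - \frac{f}{3} - \frac{f}{3} = - \frac{2 f}{3}$)
$x{\left(p \right)} = \frac{3}{2}$ ($x{\left(p \right)} = \frac{p + 2 p}{2 p} = 3 p \frac{1}{2 p} = \frac{3}{2}$)
$\left(x{\left(A{\left(0,5 \right)} \right)} - 39\right)^{2} = \left(\frac{3}{2} - 39\right)^{2} = \left(- \frac{75}{2}\right)^{2} = \frac{5625}{4}$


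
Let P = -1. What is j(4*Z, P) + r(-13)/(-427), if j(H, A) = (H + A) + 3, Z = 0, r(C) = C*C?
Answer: 685/427 ≈ 1.6042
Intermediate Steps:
r(C) = C²
j(H, A) = 3 + A + H (j(H, A) = (A + H) + 3 = 3 + A + H)
j(4*Z, P) + r(-13)/(-427) = (3 - 1 + 4*0) + (-13)²/(-427) = (3 - 1 + 0) + 169*(-1/427) = 2 - 169/427 = 685/427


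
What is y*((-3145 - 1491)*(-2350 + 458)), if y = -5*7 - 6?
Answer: -359623792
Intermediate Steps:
y = -41 (y = -35 - 6 = -41)
y*((-3145 - 1491)*(-2350 + 458)) = -41*(-3145 - 1491)*(-2350 + 458) = -(-190076)*(-1892) = -41*8771312 = -359623792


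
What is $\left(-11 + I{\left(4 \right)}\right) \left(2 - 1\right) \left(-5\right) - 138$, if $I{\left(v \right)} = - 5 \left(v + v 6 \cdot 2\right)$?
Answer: $1217$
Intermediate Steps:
$I{\left(v \right)} = - 65 v$ ($I{\left(v \right)} = - 5 \left(v + 6 v 2\right) = - 5 \left(v + 12 v\right) = - 5 \cdot 13 v = - 65 v$)
$\left(-11 + I{\left(4 \right)}\right) \left(2 - 1\right) \left(-5\right) - 138 = \left(-11 - 260\right) \left(2 - 1\right) \left(-5\right) - 138 = \left(-11 - 260\right) 1 \left(-5\right) - 138 = \left(-271\right) \left(-5\right) - 138 = 1355 - 138 = 1217$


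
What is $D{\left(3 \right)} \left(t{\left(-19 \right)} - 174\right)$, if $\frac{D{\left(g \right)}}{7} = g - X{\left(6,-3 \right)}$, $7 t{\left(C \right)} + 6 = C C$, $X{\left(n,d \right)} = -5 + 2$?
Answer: $-5178$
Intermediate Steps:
$X{\left(n,d \right)} = -3$
$t{\left(C \right)} = - \frac{6}{7} + \frac{C^{2}}{7}$ ($t{\left(C \right)} = - \frac{6}{7} + \frac{C C}{7} = - \frac{6}{7} + \frac{C^{2}}{7}$)
$D{\left(g \right)} = 21 + 7 g$ ($D{\left(g \right)} = 7 \left(g - -3\right) = 7 \left(g + 3\right) = 7 \left(3 + g\right) = 21 + 7 g$)
$D{\left(3 \right)} \left(t{\left(-19 \right)} - 174\right) = \left(21 + 7 \cdot 3\right) \left(\left(- \frac{6}{7} + \frac{\left(-19\right)^{2}}{7}\right) - 174\right) = \left(21 + 21\right) \left(\left(- \frac{6}{7} + \frac{1}{7} \cdot 361\right) - 174\right) = 42 \left(\left(- \frac{6}{7} + \frac{361}{7}\right) - 174\right) = 42 \left(\frac{355}{7} - 174\right) = 42 \left(- \frac{863}{7}\right) = -5178$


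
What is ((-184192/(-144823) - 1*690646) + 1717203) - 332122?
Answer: 100570344197/144823 ≈ 6.9444e+5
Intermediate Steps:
((-184192/(-144823) - 1*690646) + 1717203) - 332122 = ((-184192*(-1/144823) - 690646) + 1717203) - 332122 = ((184192/144823 - 690646) + 1717203) - 332122 = (-100021241466/144823 + 1717203) - 332122 = 148669248603/144823 - 332122 = 100570344197/144823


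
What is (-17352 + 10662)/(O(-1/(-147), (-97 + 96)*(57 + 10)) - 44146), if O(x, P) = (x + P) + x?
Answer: 983430/6499309 ≈ 0.15131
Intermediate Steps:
O(x, P) = P + 2*x (O(x, P) = (P + x) + x = P + 2*x)
(-17352 + 10662)/(O(-1/(-147), (-97 + 96)*(57 + 10)) - 44146) = (-17352 + 10662)/(((-97 + 96)*(57 + 10) + 2*(-1/(-147))) - 44146) = -6690/((-1*67 + 2*(-1*(-1/147))) - 44146) = -6690/((-67 + 2*(1/147)) - 44146) = -6690/((-67 + 2/147) - 44146) = -6690/(-9847/147 - 44146) = -6690/(-6499309/147) = -6690*(-147/6499309) = 983430/6499309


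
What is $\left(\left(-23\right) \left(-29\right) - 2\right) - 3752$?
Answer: $-3087$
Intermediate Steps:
$\left(\left(-23\right) \left(-29\right) - 2\right) - 3752 = \left(667 - 2\right) - 3752 = 665 - 3752 = -3087$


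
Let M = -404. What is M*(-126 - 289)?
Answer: 167660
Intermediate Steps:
M*(-126 - 289) = -404*(-126 - 289) = -404*(-415) = 167660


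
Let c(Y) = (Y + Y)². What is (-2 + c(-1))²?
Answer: 4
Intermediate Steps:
c(Y) = 4*Y² (c(Y) = (2*Y)² = 4*Y²)
(-2 + c(-1))² = (-2 + 4*(-1)²)² = (-2 + 4*1)² = (-2 + 4)² = 2² = 4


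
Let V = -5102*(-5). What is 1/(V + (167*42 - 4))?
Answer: 1/32520 ≈ 3.0750e-5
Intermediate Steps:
V = 25510
1/(V + (167*42 - 4)) = 1/(25510 + (167*42 - 4)) = 1/(25510 + (7014 - 4)) = 1/(25510 + 7010) = 1/32520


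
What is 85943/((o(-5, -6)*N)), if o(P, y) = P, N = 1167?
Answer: -85943/5835 ≈ -14.729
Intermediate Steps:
85943/((o(-5, -6)*N)) = 85943/((-5*1167)) = 85943/(-5835) = 85943*(-1/5835) = -85943/5835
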